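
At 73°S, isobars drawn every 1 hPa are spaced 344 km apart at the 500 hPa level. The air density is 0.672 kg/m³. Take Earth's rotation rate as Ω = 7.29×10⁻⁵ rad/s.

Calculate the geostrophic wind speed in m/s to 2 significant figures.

Coriolis parameter at 73°S:
f = 2Ω sin φ = 2 × 7.29×10⁻⁵ × sin 73° = 1.39×10⁻⁴ s⁻¹
Pressure gradient: |∂P/∂n| = 100 Pa / 344000 m = 2.91×10⁻⁴ Pa/m
Geostrophic balance (pressure-gradient force = Coriolis force):
V_g = (1/(fρ)) |∂P/∂n| = 2.91×10⁻⁴ / (1.39×10⁻⁴ × 0.672) = 3.10 m/s

3.1 m/s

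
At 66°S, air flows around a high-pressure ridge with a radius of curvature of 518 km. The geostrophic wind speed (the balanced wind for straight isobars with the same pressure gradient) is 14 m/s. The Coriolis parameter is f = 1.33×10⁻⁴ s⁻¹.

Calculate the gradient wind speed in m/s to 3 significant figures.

Around a high, pressure-gradient force acts outward with centrifugal, so Coriolis balances both:
fV = (1/ρ)|∂P/∂n| + V²/R  →  V² − fR·V + fR·V_g = 0
With fR = 1.33×10⁻⁴ × 518×10³ m = 68.9 m/s:
V = [fR − √((fR)² − 4 fR V_g)]/2 = [68.9 − √(68.9² − 4×68.9×14)]/2 = 19.5 m/s
Supergeostrophic (V > V_g = 14 m/s), as expected around a high.

19.5 m/s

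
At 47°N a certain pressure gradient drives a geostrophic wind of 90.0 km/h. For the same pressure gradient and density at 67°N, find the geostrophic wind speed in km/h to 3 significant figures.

With the same pressure gradient and density, V_g ∝ 1/f ∝ 1/sin φ.
V₂ = V₁ · sin φ₁ / sin φ₂ = 90.0 × sin 47° / sin 67°
V₂ = 90.0 × 0.7314/0.9205 = 71.5 km/h

71.5 km/h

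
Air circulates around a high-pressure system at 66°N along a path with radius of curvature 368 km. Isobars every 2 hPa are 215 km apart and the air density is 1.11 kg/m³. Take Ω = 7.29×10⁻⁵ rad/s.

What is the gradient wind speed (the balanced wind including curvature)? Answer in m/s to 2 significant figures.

7.4 m/s

Coriolis parameter at 66°N:
f = 2Ω sin φ = 2 × 7.29×10⁻⁵ × sin 66° = 1.33×10⁻⁴ s⁻¹
Pressure gradient: |∂P/∂n| = 200 Pa / 215000 m = 9.30×10⁻⁴ Pa/m
Geostrophic speed: V_g = |∂P/∂n|/(fρ) = 9.30×10⁻⁴/(1.33×10⁻⁴ × 1.11) = 6.29 m/s
Around a high, pressure-gradient force acts outward with centrifugal, so Coriolis balances both:
fV = (1/ρ)|∂P/∂n| + V²/R  →  V² − fR·V + fR·V_g = 0
With fR = 1.33×10⁻⁴ × 368×10³ m = 49.0 m/s:
V = [fR − √((fR)² − 4 fR V_g)]/2 = [49.0 − √(49.0² − 4×49.0×6.29)]/2 = 7.41 m/s
Supergeostrophic (V > V_g = 6.29 m/s), as expected around a high.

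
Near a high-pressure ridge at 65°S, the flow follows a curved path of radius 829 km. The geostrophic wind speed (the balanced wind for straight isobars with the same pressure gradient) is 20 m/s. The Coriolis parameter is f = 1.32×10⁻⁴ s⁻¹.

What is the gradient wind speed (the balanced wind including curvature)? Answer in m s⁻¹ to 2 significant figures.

Around a high, pressure-gradient force acts outward with centrifugal, so Coriolis balances both:
fV = (1/ρ)|∂P/∂n| + V²/R  →  V² − fR·V + fR·V_g = 0
With fR = 1.32×10⁻⁴ × 829×10³ m = 109 m/s:
V = [fR − √((fR)² − 4 fR V_g)]/2 = [109 − √(109² − 4×109×20)]/2 = 26.3 m/s
Supergeostrophic (V > V_g = 20 m/s), as expected around a high.

26 m s⁻¹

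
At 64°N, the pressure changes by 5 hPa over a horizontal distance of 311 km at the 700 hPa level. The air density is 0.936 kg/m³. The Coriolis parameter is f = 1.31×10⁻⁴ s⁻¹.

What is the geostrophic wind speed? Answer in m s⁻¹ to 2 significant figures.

Pressure gradient: |∂P/∂n| = 500 Pa / 311000 m = 1.61×10⁻³ Pa/m
Geostrophic balance (pressure-gradient force = Coriolis force):
V_g = (1/(fρ)) |∂P/∂n| = 1.61×10⁻³ / (1.31×10⁻⁴ × 0.936) = 13.1 m/s

13 m s⁻¹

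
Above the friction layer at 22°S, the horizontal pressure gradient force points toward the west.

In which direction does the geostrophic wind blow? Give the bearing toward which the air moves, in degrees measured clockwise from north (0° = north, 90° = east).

The pressure-gradient force points toward the west (bearing 270°).
Geostrophic balance: in the Southern Hemisphere the Coriolis force deflects motion to the left, so the geostrophic wind blows 90° to the left of the pressure-gradient force (low pressure on the right).
Rotating 270° by 90° counterclockwise gives 180° — the wind blows toward the south.

180°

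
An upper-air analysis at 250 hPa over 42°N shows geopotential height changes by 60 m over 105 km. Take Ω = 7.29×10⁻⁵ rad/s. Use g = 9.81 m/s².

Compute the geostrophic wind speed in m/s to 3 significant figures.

57.5 m/s

Coriolis parameter at 42°N:
f = 2Ω sin φ = 2 × 7.29×10⁻⁵ × sin 42° = 9.76×10⁻⁵ s⁻¹
Height gradient: |∂Z/∂n| = 60 m / 105000 m = 5.71×10⁻⁴
On a pressure surface, geostrophic balance gives V_g = (g/f)|∂Z/∂n|:
V_g = 9.81 × 5.71×10⁻⁴ / 9.76×10⁻⁵ = 57.5 m/s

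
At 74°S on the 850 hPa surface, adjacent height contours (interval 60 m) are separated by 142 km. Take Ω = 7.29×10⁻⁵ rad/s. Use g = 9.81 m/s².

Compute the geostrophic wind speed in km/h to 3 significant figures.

106 km/h

Coriolis parameter at 74°S:
f = 2Ω sin φ = 2 × 7.29×10⁻⁵ × sin 74° = 1.40×10⁻⁴ s⁻¹
Height gradient: |∂Z/∂n| = 60 m / 142000 m = 4.23×10⁻⁴
On a pressure surface, geostrophic balance gives V_g = (g/f)|∂Z/∂n|:
V_g = 9.81 × 4.23×10⁻⁴ / 1.40×10⁻⁴ = 29.6 m/s
Converting: 29.6 m/s × 3.6 = 106 km/h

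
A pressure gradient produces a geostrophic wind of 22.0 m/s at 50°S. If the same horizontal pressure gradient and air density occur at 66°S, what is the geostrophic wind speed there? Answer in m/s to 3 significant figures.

18.4 m/s

With the same pressure gradient and density, V_g ∝ 1/f ∝ 1/sin φ.
V₂ = V₁ · sin φ₁ / sin φ₂ = 22.0 × sin 50° / sin 66°
V₂ = 22.0 × 0.7660/0.9135 = 18.4 m/s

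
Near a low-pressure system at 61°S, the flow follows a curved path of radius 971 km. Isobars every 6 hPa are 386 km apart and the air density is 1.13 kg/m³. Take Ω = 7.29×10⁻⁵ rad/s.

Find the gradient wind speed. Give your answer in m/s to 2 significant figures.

Coriolis parameter at 61°S:
f = 2Ω sin φ = 2 × 7.29×10⁻⁵ × sin 61° = 1.28×10⁻⁴ s⁻¹
Pressure gradient: |∂P/∂n| = 600 Pa / 386000 m = 1.55×10⁻³ Pa/m
Geostrophic speed: V_g = |∂P/∂n|/(fρ) = 1.55×10⁻³/(1.28×10⁻⁴ × 1.13) = 10.8 m/s
Around a low, centrifugal force acts outward with Coriolis, so pressure-gradient force balances both:
(1/ρ)|∂P/∂n| = fV + V²/R  →  V² + fR·V − fR·V_g = 0
With fR = 1.28×10⁻⁴ × 971×10³ m = 124 m/s:
V = [−fR + √((fR)² + 4 fR V_g)]/2 = [−124 + √(124² + 4×124×10.8)]/2 = 9.98 m/s
Subgeostrophic (V < V_g = 10.8 m/s), as expected around a low.

10.0 m/s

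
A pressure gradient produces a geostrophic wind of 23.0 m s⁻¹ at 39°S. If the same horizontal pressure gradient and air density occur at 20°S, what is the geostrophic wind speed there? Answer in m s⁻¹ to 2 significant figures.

With the same pressure gradient and density, V_g ∝ 1/f ∝ 1/sin φ.
V₂ = V₁ · sin φ₁ / sin φ₂ = 23.0 × sin 39° / sin 20°
V₂ = 23.0 × 0.6293/0.3420 = 42 m s⁻¹

42 m s⁻¹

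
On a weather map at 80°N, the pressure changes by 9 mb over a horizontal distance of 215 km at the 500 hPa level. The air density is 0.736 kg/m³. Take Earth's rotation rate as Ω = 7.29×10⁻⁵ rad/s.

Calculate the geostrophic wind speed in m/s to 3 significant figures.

Coriolis parameter at 80°N:
f = 2Ω sin φ = 2 × 7.29×10⁻⁵ × sin 80° = 1.44×10⁻⁴ s⁻¹
Pressure gradient: |∂P/∂n| = 900 Pa / 215000 m = 4.19×10⁻³ Pa/m
Geostrophic balance (pressure-gradient force = Coriolis force):
V_g = (1/(fρ)) |∂P/∂n| = 4.19×10⁻³ / (1.44×10⁻⁴ × 0.736) = 39.6 m/s

39.6 m/s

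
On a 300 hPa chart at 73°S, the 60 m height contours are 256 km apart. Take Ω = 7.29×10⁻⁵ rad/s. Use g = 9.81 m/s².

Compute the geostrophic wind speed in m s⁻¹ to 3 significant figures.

16.5 m s⁻¹

Coriolis parameter at 73°S:
f = 2Ω sin φ = 2 × 7.29×10⁻⁵ × sin 73° = 1.39×10⁻⁴ s⁻¹
Height gradient: |∂Z/∂n| = 60 m / 256000 m = 2.34×10⁻⁴
On a pressure surface, geostrophic balance gives V_g = (g/f)|∂Z/∂n|:
V_g = 9.81 × 2.34×10⁻⁴ / 1.39×10⁻⁴ = 16.5 m/s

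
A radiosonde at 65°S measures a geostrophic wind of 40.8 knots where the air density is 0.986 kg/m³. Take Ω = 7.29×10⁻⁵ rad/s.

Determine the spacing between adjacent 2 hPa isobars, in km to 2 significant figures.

73 km

Coriolis parameter at 65°S:
f = 2Ω sin φ = 2 × 7.29×10⁻⁵ × sin 65° = 1.32×10⁻⁴ s⁻¹
Wind speed in SI: 40.8 knots = 21.0 m/s
Geostrophic balance rearranged: |∂P/∂n| = f ρ V_g
|∂P/∂n| = 1.32×10⁻⁴ × 0.986 × 21.0 = 2.73×10⁻³ Pa/m
Isobar spacing: Δn = ΔP/|∂P/∂n| = 200 Pa / 2.73×10⁻³ Pa/m = 73134 m ≈ 73 km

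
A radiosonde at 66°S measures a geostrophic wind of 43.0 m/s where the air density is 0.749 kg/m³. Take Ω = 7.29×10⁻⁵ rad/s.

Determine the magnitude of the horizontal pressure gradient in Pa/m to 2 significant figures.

Coriolis parameter at 66°S:
f = 2Ω sin φ = 2 × 7.29×10⁻⁵ × sin 66° = 1.33×10⁻⁴ s⁻¹
Geostrophic balance rearranged: |∂P/∂n| = f ρ V_g
|∂P/∂n| = 1.33×10⁻⁴ × 0.749 × 43.0 = 4.29×10⁻³ Pa/m

4.3×10⁻³ Pa/m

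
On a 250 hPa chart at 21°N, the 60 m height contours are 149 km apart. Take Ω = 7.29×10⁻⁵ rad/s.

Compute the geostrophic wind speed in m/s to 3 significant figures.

75.6 m/s

Coriolis parameter at 21°N:
f = 2Ω sin φ = 2 × 7.29×10⁻⁵ × sin 21° = 5.23×10⁻⁵ s⁻¹
Height gradient: |∂Z/∂n| = 60 m / 149000 m = 4.03×10⁻⁴
On a pressure surface, geostrophic balance gives V_g = (g/f)|∂Z/∂n|:
V_g = 9.81 × 4.03×10⁻⁴ / 5.23×10⁻⁵ = 75.6 m/s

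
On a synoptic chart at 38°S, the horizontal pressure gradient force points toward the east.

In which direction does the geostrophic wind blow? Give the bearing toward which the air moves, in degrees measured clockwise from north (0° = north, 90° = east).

The pressure-gradient force points toward the east (bearing 090°).
Geostrophic balance: in the Southern Hemisphere the Coriolis force deflects motion to the left, so the geostrophic wind blows 90° to the left of the pressure-gradient force (low pressure on the right).
Rotating 090° by 90° counterclockwise gives 000° — the wind blows toward the north.

000°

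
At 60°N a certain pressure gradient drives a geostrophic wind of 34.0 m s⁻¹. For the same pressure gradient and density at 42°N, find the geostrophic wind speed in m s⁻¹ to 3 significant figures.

44.0 m s⁻¹

With the same pressure gradient and density, V_g ∝ 1/f ∝ 1/sin φ.
V₂ = V₁ · sin φ₁ / sin φ₂ = 34.0 × sin 60° / sin 42°
V₂ = 34.0 × 0.8660/0.6691 = 44.0 m s⁻¹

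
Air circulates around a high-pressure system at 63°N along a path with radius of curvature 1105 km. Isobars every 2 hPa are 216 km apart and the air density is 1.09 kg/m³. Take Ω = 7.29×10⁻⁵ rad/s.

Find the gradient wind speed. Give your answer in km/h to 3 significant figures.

24.7 km/h

Coriolis parameter at 63°N:
f = 2Ω sin φ = 2 × 7.29×10⁻⁵ × sin 63° = 1.30×10⁻⁴ s⁻¹
Pressure gradient: |∂P/∂n| = 200 Pa / 216000 m = 9.26×10⁻⁴ Pa/m
Geostrophic speed: V_g = |∂P/∂n|/(fρ) = 9.26×10⁻⁴/(1.30×10⁻⁴ × 1.09) = 6.54 m/s
Around a high, pressure-gradient force acts outward with centrifugal, so Coriolis balances both:
fV = (1/ρ)|∂P/∂n| + V²/R  →  V² − fR·V + fR·V_g = 0
With fR = 1.30×10⁻⁴ × 1105×10³ m = 144 m/s:
V = [fR − √((fR)² − 4 fR V_g)]/2 = [144 − √(144² − 4×144×6.54)]/2 = 6.87 m/s
Supergeostrophic (V > V_g = 6.54 m/s), as expected around a high.
Converting: 6.87 m/s × 3.6 = 24.7 km/h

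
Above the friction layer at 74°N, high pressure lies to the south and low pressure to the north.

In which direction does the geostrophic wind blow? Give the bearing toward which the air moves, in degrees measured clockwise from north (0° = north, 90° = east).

090°

The pressure-gradient force points toward the north (bearing 000°).
Geostrophic balance: in the Northern Hemisphere the Coriolis force deflects motion to the right, so the geostrophic wind blows 90° to the right of the pressure-gradient force (low pressure on the left).
Rotating 000° by 90° clockwise gives 090° — the wind blows toward the east.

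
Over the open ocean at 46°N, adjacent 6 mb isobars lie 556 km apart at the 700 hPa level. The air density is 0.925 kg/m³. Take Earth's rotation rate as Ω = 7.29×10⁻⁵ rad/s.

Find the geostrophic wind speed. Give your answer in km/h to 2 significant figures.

40 km/h

Coriolis parameter at 46°N:
f = 2Ω sin φ = 2 × 7.29×10⁻⁵ × sin 46° = 1.05×10⁻⁴ s⁻¹
Pressure gradient: |∂P/∂n| = 600 Pa / 556000 m = 1.08×10⁻³ Pa/m
Geostrophic balance (pressure-gradient force = Coriolis force):
V_g = (1/(fρ)) |∂P/∂n| = 1.08×10⁻³ / (1.05×10⁻⁴ × 0.925) = 11.1 m/s
Converting: 11.1 m/s × 3.6 = 40 km/h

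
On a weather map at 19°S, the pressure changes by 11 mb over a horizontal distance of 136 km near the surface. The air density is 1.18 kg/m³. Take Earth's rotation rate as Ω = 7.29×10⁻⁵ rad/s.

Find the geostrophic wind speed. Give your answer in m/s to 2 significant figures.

140 m/s

Coriolis parameter at 19°S:
f = 2Ω sin φ = 2 × 7.29×10⁻⁵ × sin 19° = 4.75×10⁻⁵ s⁻¹
Pressure gradient: |∂P/∂n| = 1100 Pa / 136000 m = 8.09×10⁻³ Pa/m
Geostrophic balance (pressure-gradient force = Coriolis force):
V_g = (1/(fρ)) |∂P/∂n| = 8.09×10⁻³ / (4.75×10⁻⁵ × 1.18) = 144 m/s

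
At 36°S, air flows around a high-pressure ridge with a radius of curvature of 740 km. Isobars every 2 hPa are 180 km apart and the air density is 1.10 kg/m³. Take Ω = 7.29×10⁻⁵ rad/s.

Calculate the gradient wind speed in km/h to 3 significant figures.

Coriolis parameter at 36°S:
f = 2Ω sin φ = 2 × 7.29×10⁻⁵ × sin 36° = 8.57×10⁻⁵ s⁻¹
Pressure gradient: |∂P/∂n| = 200 Pa / 180000 m = 1.11×10⁻³ Pa/m
Geostrophic speed: V_g = |∂P/∂n|/(fρ) = 1.11×10⁻³/(8.57×10⁻⁵ × 1.10) = 11.8 m/s
Around a high, pressure-gradient force acts outward with centrifugal, so Coriolis balances both:
fV = (1/ρ)|∂P/∂n| + V²/R  →  V² − fR·V + fR·V_g = 0
With fR = 8.57×10⁻⁵ × 740×10³ m = 63.4 m/s:
V = [fR − √((fR)² − 4 fR V_g)]/2 = [63.4 − √(63.4² − 4×63.4×11.8)]/2 = 15.6 m/s
Supergeostrophic (V > V_g = 11.8 m/s), as expected around a high.
Converting: 15.6 m/s × 3.6 = 56.3 km/h

56.3 km/h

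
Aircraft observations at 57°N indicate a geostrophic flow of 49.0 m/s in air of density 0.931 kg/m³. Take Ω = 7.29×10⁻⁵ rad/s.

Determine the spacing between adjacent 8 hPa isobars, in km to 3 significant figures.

143 km

Coriolis parameter at 57°N:
f = 2Ω sin φ = 2 × 7.29×10⁻⁵ × sin 57° = 1.22×10⁻⁴ s⁻¹
Geostrophic balance rearranged: |∂P/∂n| = f ρ V_g
|∂P/∂n| = 1.22×10⁻⁴ × 0.931 × 49.0 = 5.58×10⁻³ Pa/m
Isobar spacing: Δn = ΔP/|∂P/∂n| = 800 Pa / 5.58×10⁻³ Pa/m = 143415 m ≈ 143 km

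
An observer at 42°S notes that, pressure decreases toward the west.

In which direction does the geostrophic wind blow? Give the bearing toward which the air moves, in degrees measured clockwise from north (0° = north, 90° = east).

180°

The pressure-gradient force points toward the west (bearing 270°).
Geostrophic balance: in the Southern Hemisphere the Coriolis force deflects motion to the left, so the geostrophic wind blows 90° to the left of the pressure-gradient force (low pressure on the right).
Rotating 270° by 90° counterclockwise gives 180° — the wind blows toward the south.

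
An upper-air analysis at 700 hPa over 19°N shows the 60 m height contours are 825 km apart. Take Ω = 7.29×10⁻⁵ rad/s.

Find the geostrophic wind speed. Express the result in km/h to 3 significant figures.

Coriolis parameter at 19°N:
f = 2Ω sin φ = 2 × 7.29×10⁻⁵ × sin 19° = 4.75×10⁻⁵ s⁻¹
Height gradient: |∂Z/∂n| = 60 m / 825000 m = 7.27×10⁻⁵
On a pressure surface, geostrophic balance gives V_g = (g/f)|∂Z/∂n|:
V_g = 9.81 × 7.27×10⁻⁵ / 4.75×10⁻⁵ = 15.0 m/s
Converting: 15.0 m/s × 3.6 = 54.1 km/h

54.1 km/h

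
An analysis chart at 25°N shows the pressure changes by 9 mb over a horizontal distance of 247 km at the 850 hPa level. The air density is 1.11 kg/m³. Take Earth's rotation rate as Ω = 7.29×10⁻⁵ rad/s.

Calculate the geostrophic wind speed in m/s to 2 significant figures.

Coriolis parameter at 25°N:
f = 2Ω sin φ = 2 × 7.29×10⁻⁵ × sin 25° = 6.16×10⁻⁵ s⁻¹
Pressure gradient: |∂P/∂n| = 900 Pa / 247000 m = 3.64×10⁻³ Pa/m
Geostrophic balance (pressure-gradient force = Coriolis force):
V_g = (1/(fρ)) |∂P/∂n| = 3.64×10⁻³ / (6.16×10⁻⁵ × 1.11) = 53.3 m/s

53 m/s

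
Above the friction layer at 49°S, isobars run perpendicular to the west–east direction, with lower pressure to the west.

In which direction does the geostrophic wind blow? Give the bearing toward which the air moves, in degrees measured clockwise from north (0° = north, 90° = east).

The pressure-gradient force points toward the west (bearing 270°).
Geostrophic balance: in the Southern Hemisphere the Coriolis force deflects motion to the left, so the geostrophic wind blows 90° to the left of the pressure-gradient force (low pressure on the right).
Rotating 270° by 90° counterclockwise gives 180° — the wind blows toward the south.

180°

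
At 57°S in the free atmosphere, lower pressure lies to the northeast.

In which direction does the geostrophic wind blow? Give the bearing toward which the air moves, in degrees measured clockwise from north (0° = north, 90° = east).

315°

The pressure-gradient force points toward the northeast (bearing 045°).
Geostrophic balance: in the Southern Hemisphere the Coriolis force deflects motion to the left, so the geostrophic wind blows 90° to the left of the pressure-gradient force (low pressure on the right).
Rotating 045° by 90° counterclockwise gives 315° — the wind blows toward the northwest.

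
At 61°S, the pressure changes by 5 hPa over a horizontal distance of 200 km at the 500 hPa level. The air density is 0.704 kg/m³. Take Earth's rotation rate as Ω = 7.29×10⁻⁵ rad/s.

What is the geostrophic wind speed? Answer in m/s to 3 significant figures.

Coriolis parameter at 61°S:
f = 2Ω sin φ = 2 × 7.29×10⁻⁵ × sin 61° = 1.28×10⁻⁴ s⁻¹
Pressure gradient: |∂P/∂n| = 500 Pa / 200000 m = 2.50×10⁻³ Pa/m
Geostrophic balance (pressure-gradient force = Coriolis force):
V_g = (1/(fρ)) |∂P/∂n| = 2.50×10⁻³ / (1.28×10⁻⁴ × 0.704) = 27.8 m/s

27.8 m/s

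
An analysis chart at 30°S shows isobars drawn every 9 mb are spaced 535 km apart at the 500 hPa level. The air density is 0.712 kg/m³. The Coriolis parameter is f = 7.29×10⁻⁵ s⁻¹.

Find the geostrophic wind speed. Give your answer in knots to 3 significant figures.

Pressure gradient: |∂P/∂n| = 900 Pa / 535000 m = 1.68×10⁻³ Pa/m
Geostrophic balance (pressure-gradient force = Coriolis force):
V_g = (1/(fρ)) |∂P/∂n| = 1.68×10⁻³ / (7.29×10⁻⁵ × 0.712) = 32.4 m/s
Converting: 32.4 m/s × 1.944 = 63.0 knots

63.0 knots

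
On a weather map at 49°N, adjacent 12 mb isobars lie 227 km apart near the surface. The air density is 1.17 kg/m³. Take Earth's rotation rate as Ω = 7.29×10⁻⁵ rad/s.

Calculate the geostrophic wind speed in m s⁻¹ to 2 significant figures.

Coriolis parameter at 49°N:
f = 2Ω sin φ = 2 × 7.29×10⁻⁵ × sin 49° = 1.10×10⁻⁴ s⁻¹
Pressure gradient: |∂P/∂n| = 1200 Pa / 227000 m = 5.29×10⁻³ Pa/m
Geostrophic balance (pressure-gradient force = Coriolis force):
V_g = (1/(fρ)) |∂P/∂n| = 5.29×10⁻³ / (1.10×10⁻⁴ × 1.17) = 41.1 m/s

41 m s⁻¹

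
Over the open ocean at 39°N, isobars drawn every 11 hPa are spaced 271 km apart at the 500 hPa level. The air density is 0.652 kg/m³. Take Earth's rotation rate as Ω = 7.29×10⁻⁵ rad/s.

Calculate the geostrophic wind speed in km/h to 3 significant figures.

244 km/h

Coriolis parameter at 39°N:
f = 2Ω sin φ = 2 × 7.29×10⁻⁵ × sin 39° = 9.18×10⁻⁵ s⁻¹
Pressure gradient: |∂P/∂n| = 1100 Pa / 271000 m = 4.06×10⁻³ Pa/m
Geostrophic balance (pressure-gradient force = Coriolis force):
V_g = (1/(fρ)) |∂P/∂n| = 4.06×10⁻³ / (9.18×10⁻⁵ × 0.652) = 67.8 m/s
Converting: 67.8 m/s × 3.6 = 244 km/h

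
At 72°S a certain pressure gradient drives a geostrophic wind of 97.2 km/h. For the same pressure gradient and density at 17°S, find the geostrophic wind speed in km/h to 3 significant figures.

With the same pressure gradient and density, V_g ∝ 1/f ∝ 1/sin φ.
V₂ = V₁ · sin φ₁ / sin φ₂ = 97.2 × sin 72° / sin 17°
V₂ = 97.2 × 0.9511/0.2924 = 316 km/h

316 km/h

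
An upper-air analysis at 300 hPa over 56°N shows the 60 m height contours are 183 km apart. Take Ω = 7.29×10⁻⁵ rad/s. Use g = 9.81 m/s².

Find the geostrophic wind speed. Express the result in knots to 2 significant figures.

Coriolis parameter at 56°N:
f = 2Ω sin φ = 2 × 7.29×10⁻⁵ × sin 56° = 1.21×10⁻⁴ s⁻¹
Height gradient: |∂Z/∂n| = 60 m / 183000 m = 3.28×10⁻⁴
On a pressure surface, geostrophic balance gives V_g = (g/f)|∂Z/∂n|:
V_g = 9.81 × 3.28×10⁻⁴ / 1.21×10⁻⁴ = 26.6 m/s
Converting: 26.6 m/s × 1.944 = 52 knots

52 knots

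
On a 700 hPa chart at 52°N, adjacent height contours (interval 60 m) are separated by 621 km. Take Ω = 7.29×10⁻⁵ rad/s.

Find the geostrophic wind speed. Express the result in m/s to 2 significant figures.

8.2 m/s

Coriolis parameter at 52°N:
f = 2Ω sin φ = 2 × 7.29×10⁻⁵ × sin 52° = 1.15×10⁻⁴ s⁻¹
Height gradient: |∂Z/∂n| = 60 m / 621000 m = 9.66×10⁻⁵
On a pressure surface, geostrophic balance gives V_g = (g/f)|∂Z/∂n|:
V_g = 9.81 × 9.66×10⁻⁵ / 1.15×10⁻⁴ = 8.25 m/s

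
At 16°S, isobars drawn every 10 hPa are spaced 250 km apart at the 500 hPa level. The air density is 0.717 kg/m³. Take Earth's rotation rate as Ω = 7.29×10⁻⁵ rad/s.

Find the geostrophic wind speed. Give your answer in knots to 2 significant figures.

Coriolis parameter at 16°S:
f = 2Ω sin φ = 2 × 7.29×10⁻⁵ × sin 16° = 4.02×10⁻⁵ s⁻¹
Pressure gradient: |∂P/∂n| = 1000 Pa / 250000 m = 4.00×10⁻³ Pa/m
Geostrophic balance (pressure-gradient force = Coriolis force):
V_g = (1/(fρ)) |∂P/∂n| = 4.00×10⁻³ / (4.02×10⁻⁵ × 0.717) = 139 m/s
Converting: 139 m/s × 1.944 = 270 knots

270 knots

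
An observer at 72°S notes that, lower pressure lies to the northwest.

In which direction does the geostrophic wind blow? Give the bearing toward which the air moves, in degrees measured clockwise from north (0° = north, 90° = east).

225°

The pressure-gradient force points toward the northwest (bearing 315°).
Geostrophic balance: in the Southern Hemisphere the Coriolis force deflects motion to the left, so the geostrophic wind blows 90° to the left of the pressure-gradient force (low pressure on the right).
Rotating 315° by 90° counterclockwise gives 225° — the wind blows toward the southwest.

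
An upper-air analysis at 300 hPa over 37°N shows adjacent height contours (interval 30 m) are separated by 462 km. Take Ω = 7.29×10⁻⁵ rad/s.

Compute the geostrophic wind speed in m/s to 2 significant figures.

Coriolis parameter at 37°N:
f = 2Ω sin φ = 2 × 7.29×10⁻⁵ × sin 37° = 8.77×10⁻⁵ s⁻¹
Height gradient: |∂Z/∂n| = 30 m / 462000 m = 6.49×10⁻⁵
On a pressure surface, geostrophic balance gives V_g = (g/f)|∂Z/∂n|:
V_g = 9.81 × 6.49×10⁻⁵ / 8.77×10⁻⁵ = 7.26 m/s

7.3 m/s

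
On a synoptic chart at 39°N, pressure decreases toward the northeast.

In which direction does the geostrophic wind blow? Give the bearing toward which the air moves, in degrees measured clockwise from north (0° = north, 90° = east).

The pressure-gradient force points toward the northeast (bearing 045°).
Geostrophic balance: in the Northern Hemisphere the Coriolis force deflects motion to the right, so the geostrophic wind blows 90° to the right of the pressure-gradient force (low pressure on the left).
Rotating 045° by 90° clockwise gives 135° — the wind blows toward the southeast.

135°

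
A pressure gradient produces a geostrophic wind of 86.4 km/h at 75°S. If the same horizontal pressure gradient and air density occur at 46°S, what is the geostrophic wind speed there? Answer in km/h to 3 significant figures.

With the same pressure gradient and density, V_g ∝ 1/f ∝ 1/sin φ.
V₂ = V₁ · sin φ₁ / sin φ₂ = 86.4 × sin 75° / sin 46°
V₂ = 86.4 × 0.9659/0.7193 = 116 km/h

116 km/h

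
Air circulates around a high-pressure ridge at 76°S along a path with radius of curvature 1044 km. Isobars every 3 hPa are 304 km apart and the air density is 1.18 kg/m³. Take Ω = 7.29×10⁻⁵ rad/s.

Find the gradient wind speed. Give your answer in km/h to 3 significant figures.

22.2 km/h

Coriolis parameter at 76°S:
f = 2Ω sin φ = 2 × 7.29×10⁻⁵ × sin 76° = 1.41×10⁻⁴ s⁻¹
Pressure gradient: |∂P/∂n| = 300 Pa / 304000 m = 9.87×10⁻⁴ Pa/m
Geostrophic speed: V_g = |∂P/∂n|/(fρ) = 9.87×10⁻⁴/(1.41×10⁻⁴ × 1.18) = 5.91 m/s
Around a high, pressure-gradient force acts outward with centrifugal, so Coriolis balances both:
fV = (1/ρ)|∂P/∂n| + V²/R  →  V² − fR·V + fR·V_g = 0
With fR = 1.41×10⁻⁴ × 1044×10³ m = 148 m/s:
V = [fR − √((fR)² − 4 fR V_g)]/2 = [148 − √(148² − 4×148×5.91)]/2 = 6.17 m/s
Supergeostrophic (V > V_g = 5.91 m/s), as expected around a high.
Converting: 6.17 m/s × 3.6 = 22.2 km/h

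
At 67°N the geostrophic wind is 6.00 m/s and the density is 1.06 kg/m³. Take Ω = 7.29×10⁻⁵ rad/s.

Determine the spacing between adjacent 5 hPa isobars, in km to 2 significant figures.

Coriolis parameter at 67°N:
f = 2Ω sin φ = 2 × 7.29×10⁻⁵ × sin 67° = 1.34×10⁻⁴ s⁻¹
Geostrophic balance rearranged: |∂P/∂n| = f ρ V_g
|∂P/∂n| = 1.34×10⁻⁴ × 1.06 × 6.00 = 8.54×10⁻⁴ Pa/m
Isobar spacing: Δn = ΔP/|∂P/∂n| = 500 Pa / 8.54×10⁻⁴ Pa/m = 585773 m ≈ 590 km

590 km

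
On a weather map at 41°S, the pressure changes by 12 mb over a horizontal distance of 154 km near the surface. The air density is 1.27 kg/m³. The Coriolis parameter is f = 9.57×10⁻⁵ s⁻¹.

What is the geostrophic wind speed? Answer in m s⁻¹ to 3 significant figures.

Pressure gradient: |∂P/∂n| = 1200 Pa / 154000 m = 7.79×10⁻³ Pa/m
Geostrophic balance (pressure-gradient force = Coriolis force):
V_g = (1/(fρ)) |∂P/∂n| = 7.79×10⁻³ / (9.57×10⁻⁵ × 1.27) = 64.1 m/s

64.1 m s⁻¹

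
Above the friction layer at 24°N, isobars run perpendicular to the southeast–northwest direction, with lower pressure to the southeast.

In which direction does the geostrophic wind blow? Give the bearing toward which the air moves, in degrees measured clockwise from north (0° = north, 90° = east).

225°

The pressure-gradient force points toward the southeast (bearing 135°).
Geostrophic balance: in the Northern Hemisphere the Coriolis force deflects motion to the right, so the geostrophic wind blows 90° to the right of the pressure-gradient force (low pressure on the left).
Rotating 135° by 90° clockwise gives 225° — the wind blows toward the southwest.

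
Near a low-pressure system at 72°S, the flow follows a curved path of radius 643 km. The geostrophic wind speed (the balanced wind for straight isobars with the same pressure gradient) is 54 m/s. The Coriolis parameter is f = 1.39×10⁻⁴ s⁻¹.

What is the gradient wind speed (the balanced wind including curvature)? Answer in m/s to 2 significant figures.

Around a low, centrifugal force acts outward with Coriolis, so pressure-gradient force balances both:
(1/ρ)|∂P/∂n| = fV + V²/R  →  V² + fR·V − fR·V_g = 0
With fR = 1.39×10⁻⁴ × 643×10³ m = 89.4 m/s:
V = [−fR + √((fR)² + 4 fR V_g)]/2 = [−89.4 + √(89.4² + 4×89.4×54)]/2 = 37.9 m/s
Subgeostrophic (V < V_g = 54 m/s), as expected around a low.

38 m/s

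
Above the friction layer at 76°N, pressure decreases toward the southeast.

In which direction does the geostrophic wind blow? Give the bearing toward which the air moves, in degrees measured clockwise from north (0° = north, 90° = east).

The pressure-gradient force points toward the southeast (bearing 135°).
Geostrophic balance: in the Northern Hemisphere the Coriolis force deflects motion to the right, so the geostrophic wind blows 90° to the right of the pressure-gradient force (low pressure on the left).
Rotating 135° by 90° clockwise gives 225° — the wind blows toward the southwest.

225°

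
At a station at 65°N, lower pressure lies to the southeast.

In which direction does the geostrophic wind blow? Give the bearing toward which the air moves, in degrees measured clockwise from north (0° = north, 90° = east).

The pressure-gradient force points toward the southeast (bearing 135°).
Geostrophic balance: in the Northern Hemisphere the Coriolis force deflects motion to the right, so the geostrophic wind blows 90° to the right of the pressure-gradient force (low pressure on the left).
Rotating 135° by 90° clockwise gives 225° — the wind blows toward the southwest.

225°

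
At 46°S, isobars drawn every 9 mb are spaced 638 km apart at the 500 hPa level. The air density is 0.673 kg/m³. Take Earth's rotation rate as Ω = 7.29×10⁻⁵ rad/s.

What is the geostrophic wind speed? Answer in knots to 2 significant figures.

39 knots

Coriolis parameter at 46°S:
f = 2Ω sin φ = 2 × 7.29×10⁻⁵ × sin 46° = 1.05×10⁻⁴ s⁻¹
Pressure gradient: |∂P/∂n| = 900 Pa / 638000 m = 1.41×10⁻³ Pa/m
Geostrophic balance (pressure-gradient force = Coriolis force):
V_g = (1/(fρ)) |∂P/∂n| = 1.41×10⁻³ / (1.05×10⁻⁴ × 0.673) = 20.0 m/s
Converting: 20.0 m/s × 1.944 = 39 knots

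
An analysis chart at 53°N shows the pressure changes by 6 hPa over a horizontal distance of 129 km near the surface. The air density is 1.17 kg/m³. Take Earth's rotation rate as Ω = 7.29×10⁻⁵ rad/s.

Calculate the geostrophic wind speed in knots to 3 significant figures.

Coriolis parameter at 53°N:
f = 2Ω sin φ = 2 × 7.29×10⁻⁵ × sin 53° = 1.16×10⁻⁴ s⁻¹
Pressure gradient: |∂P/∂n| = 600 Pa / 129000 m = 4.65×10⁻³ Pa/m
Geostrophic balance (pressure-gradient force = Coriolis force):
V_g = (1/(fρ)) |∂P/∂n| = 4.65×10⁻³ / (1.16×10⁻⁴ × 1.17) = 34.1 m/s
Converting: 34.1 m/s × 1.944 = 66.4 knots

66.4 knots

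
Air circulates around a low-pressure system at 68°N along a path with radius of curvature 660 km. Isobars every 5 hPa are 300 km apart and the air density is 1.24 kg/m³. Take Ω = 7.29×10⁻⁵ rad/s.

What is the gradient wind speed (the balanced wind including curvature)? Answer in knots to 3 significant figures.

17.6 knots

Coriolis parameter at 68°N:
f = 2Ω sin φ = 2 × 7.29×10⁻⁵ × sin 68° = 1.35×10⁻⁴ s⁻¹
Pressure gradient: |∂P/∂n| = 500 Pa / 300000 m = 1.67×10⁻³ Pa/m
Geostrophic speed: V_g = |∂P/∂n|/(fρ) = 1.67×10⁻³/(1.35×10⁻⁴ × 1.24) = 9.94 m/s
Around a low, centrifugal force acts outward with Coriolis, so pressure-gradient force balances both:
(1/ρ)|∂P/∂n| = fV + V²/R  →  V² + fR·V − fR·V_g = 0
With fR = 1.35×10⁻⁴ × 660×10³ m = 89.2 m/s:
V = [−fR + √((fR)² + 4 fR V_g)]/2 = [−89.2 + √(89.2² + 4×89.2×9.94)]/2 = 9.03 m/s
Subgeostrophic (V < V_g = 9.94 m/s), as expected around a low.
Converting: 9.03 m/s × 1.944 = 17.6 knots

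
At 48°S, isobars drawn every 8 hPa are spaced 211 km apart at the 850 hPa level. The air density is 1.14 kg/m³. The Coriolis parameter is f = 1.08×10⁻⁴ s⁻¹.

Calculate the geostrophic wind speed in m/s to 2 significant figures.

31 m/s

Pressure gradient: |∂P/∂n| = 800 Pa / 211000 m = 3.79×10⁻³ Pa/m
Geostrophic balance (pressure-gradient force = Coriolis force):
V_g = (1/(fρ)) |∂P/∂n| = 3.79×10⁻³ / (1.08×10⁻⁴ × 1.14) = 30.8 m/s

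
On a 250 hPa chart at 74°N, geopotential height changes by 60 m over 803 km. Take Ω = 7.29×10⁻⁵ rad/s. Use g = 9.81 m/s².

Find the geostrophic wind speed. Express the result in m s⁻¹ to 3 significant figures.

Coriolis parameter at 74°N:
f = 2Ω sin φ = 2 × 7.29×10⁻⁵ × sin 74° = 1.40×10⁻⁴ s⁻¹
Height gradient: |∂Z/∂n| = 60 m / 803000 m = 7.47×10⁻⁵
On a pressure surface, geostrophic balance gives V_g = (g/f)|∂Z/∂n|:
V_g = 9.81 × 7.47×10⁻⁵ / 1.40×10⁻⁴ = 5.23 m/s

5.23 m s⁻¹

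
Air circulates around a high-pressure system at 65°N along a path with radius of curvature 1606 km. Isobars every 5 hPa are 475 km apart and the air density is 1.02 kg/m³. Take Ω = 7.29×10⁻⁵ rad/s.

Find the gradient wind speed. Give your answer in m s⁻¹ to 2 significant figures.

8.1 m s⁻¹

Coriolis parameter at 65°N:
f = 2Ω sin φ = 2 × 7.29×10⁻⁵ × sin 65° = 1.32×10⁻⁴ s⁻¹
Pressure gradient: |∂P/∂n| = 500 Pa / 475000 m = 1.05×10⁻³ Pa/m
Geostrophic speed: V_g = |∂P/∂n|/(fρ) = 1.05×10⁻³/(1.32×10⁻⁴ × 1.02) = 7.81 m/s
Around a high, pressure-gradient force acts outward with centrifugal, so Coriolis balances both:
fV = (1/ρ)|∂P/∂n| + V²/R  →  V² − fR·V + fR·V_g = 0
With fR = 1.32×10⁻⁴ × 1606×10³ m = 212 m/s:
V = [fR − √((fR)² − 4 fR V_g)]/2 = [212 − √(212² − 4×212×7.81)]/2 = 8.12 m/s
Supergeostrophic (V > V_g = 7.81 m/s), as expected around a high.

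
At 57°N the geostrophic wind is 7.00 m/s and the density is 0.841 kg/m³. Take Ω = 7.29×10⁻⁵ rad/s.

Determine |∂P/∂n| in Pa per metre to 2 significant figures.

Coriolis parameter at 57°N:
f = 2Ω sin φ = 2 × 7.29×10⁻⁵ × sin 57° = 1.22×10⁻⁴ s⁻¹
Geostrophic balance rearranged: |∂P/∂n| = f ρ V_g
|∂P/∂n| = 1.22×10⁻⁴ × 0.841 × 7.00 = 7.20×10⁻⁴ Pa/m

7.2×10⁻⁴ Pa/m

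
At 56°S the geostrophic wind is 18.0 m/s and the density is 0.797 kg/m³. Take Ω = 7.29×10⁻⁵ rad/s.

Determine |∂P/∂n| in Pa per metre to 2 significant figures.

1.7×10⁻³ Pa/m

Coriolis parameter at 56°S:
f = 2Ω sin φ = 2 × 7.29×10⁻⁵ × sin 56° = 1.21×10⁻⁴ s⁻¹
Geostrophic balance rearranged: |∂P/∂n| = f ρ V_g
|∂P/∂n| = 1.21×10⁻⁴ × 0.797 × 18.0 = 1.73×10⁻³ Pa/m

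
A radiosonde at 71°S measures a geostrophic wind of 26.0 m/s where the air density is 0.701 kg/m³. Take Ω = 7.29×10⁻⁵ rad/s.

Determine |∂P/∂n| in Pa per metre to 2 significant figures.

2.5×10⁻³ Pa/m

Coriolis parameter at 71°S:
f = 2Ω sin φ = 2 × 7.29×10⁻⁵ × sin 71° = 1.38×10⁻⁴ s⁻¹
Geostrophic balance rearranged: |∂P/∂n| = f ρ V_g
|∂P/∂n| = 1.38×10⁻⁴ × 0.701 × 26.0 = 2.51×10⁻³ Pa/m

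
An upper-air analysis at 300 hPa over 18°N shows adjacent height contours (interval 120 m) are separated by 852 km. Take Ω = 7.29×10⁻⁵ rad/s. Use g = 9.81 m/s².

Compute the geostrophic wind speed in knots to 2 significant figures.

60 knots

Coriolis parameter at 18°N:
f = 2Ω sin φ = 2 × 7.29×10⁻⁵ × sin 18° = 4.51×10⁻⁵ s⁻¹
Height gradient: |∂Z/∂n| = 120 m / 852000 m = 1.41×10⁻⁴
On a pressure surface, geostrophic balance gives V_g = (g/f)|∂Z/∂n|:
V_g = 9.81 × 1.41×10⁻⁴ / 4.51×10⁻⁵ = 30.7 m/s
Converting: 30.7 m/s × 1.944 = 60 knots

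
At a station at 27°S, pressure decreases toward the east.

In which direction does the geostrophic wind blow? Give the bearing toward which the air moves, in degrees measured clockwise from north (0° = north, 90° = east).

000°

The pressure-gradient force points toward the east (bearing 090°).
Geostrophic balance: in the Southern Hemisphere the Coriolis force deflects motion to the left, so the geostrophic wind blows 90° to the left of the pressure-gradient force (low pressure on the right).
Rotating 090° by 90° counterclockwise gives 000° — the wind blows toward the north.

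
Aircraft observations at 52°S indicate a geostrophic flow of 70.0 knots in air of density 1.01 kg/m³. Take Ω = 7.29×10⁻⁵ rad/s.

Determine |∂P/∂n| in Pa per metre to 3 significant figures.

4.18×10⁻³ Pa/m

Coriolis parameter at 52°S:
f = 2Ω sin φ = 2 × 7.29×10⁻⁵ × sin 52° = 1.15×10⁻⁴ s⁻¹
Wind speed in SI: 70.0 knots = 36.0 m/s
Geostrophic balance rearranged: |∂P/∂n| = f ρ V_g
|∂P/∂n| = 1.15×10⁻⁴ × 1.01 × 36.0 = 4.18×10⁻³ Pa/m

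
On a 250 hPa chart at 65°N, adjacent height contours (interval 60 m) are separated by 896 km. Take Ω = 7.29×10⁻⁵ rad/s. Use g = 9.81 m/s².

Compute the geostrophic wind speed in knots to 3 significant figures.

9.66 knots

Coriolis parameter at 65°N:
f = 2Ω sin φ = 2 × 7.29×10⁻⁵ × sin 65° = 1.32×10⁻⁴ s⁻¹
Height gradient: |∂Z/∂n| = 60 m / 896000 m = 6.70×10⁻⁵
On a pressure surface, geostrophic balance gives V_g = (g/f)|∂Z/∂n|:
V_g = 9.81 × 6.70×10⁻⁵ / 1.32×10⁻⁴ = 4.97 m/s
Converting: 4.97 m/s × 1.944 = 9.66 knots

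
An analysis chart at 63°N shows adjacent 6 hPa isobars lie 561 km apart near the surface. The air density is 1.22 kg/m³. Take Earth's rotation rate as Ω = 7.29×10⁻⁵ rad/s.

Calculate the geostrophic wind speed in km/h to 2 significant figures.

24 km/h

Coriolis parameter at 63°N:
f = 2Ω sin φ = 2 × 7.29×10⁻⁵ × sin 63° = 1.30×10⁻⁴ s⁻¹
Pressure gradient: |∂P/∂n| = 600 Pa / 561000 m = 1.07×10⁻³ Pa/m
Geostrophic balance (pressure-gradient force = Coriolis force):
V_g = (1/(fρ)) |∂P/∂n| = 1.07×10⁻³ / (1.30×10⁻⁴ × 1.22) = 6.75 m/s
Converting: 6.75 m/s × 3.6 = 24 km/h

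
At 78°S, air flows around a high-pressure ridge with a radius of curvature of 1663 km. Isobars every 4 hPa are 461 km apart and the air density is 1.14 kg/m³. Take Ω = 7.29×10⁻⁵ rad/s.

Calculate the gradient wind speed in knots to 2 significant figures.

Coriolis parameter at 78°S:
f = 2Ω sin φ = 2 × 7.29×10⁻⁵ × sin 78° = 1.43×10⁻⁴ s⁻¹
Pressure gradient: |∂P/∂n| = 400 Pa / 461000 m = 8.68×10⁻⁴ Pa/m
Geostrophic speed: V_g = |∂P/∂n|/(fρ) = 8.68×10⁻⁴/(1.43×10⁻⁴ × 1.14) = 5.34 m/s
Around a high, pressure-gradient force acts outward with centrifugal, so Coriolis balances both:
fV = (1/ρ)|∂P/∂n| + V²/R  →  V² − fR·V + fR·V_g = 0
With fR = 1.43×10⁻⁴ × 1663×10³ m = 237 m/s:
V = [fR − √((fR)² − 4 fR V_g)]/2 = [237 − √(237² − 4×237×5.34)]/2 = 5.46 m/s
Supergeostrophic (V > V_g = 5.34 m/s), as expected around a high.
Converting: 5.46 m/s × 1.944 = 11 knots

11 knots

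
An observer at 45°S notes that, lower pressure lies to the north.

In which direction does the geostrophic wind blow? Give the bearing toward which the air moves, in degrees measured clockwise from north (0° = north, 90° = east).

270°

The pressure-gradient force points toward the north (bearing 000°).
Geostrophic balance: in the Southern Hemisphere the Coriolis force deflects motion to the left, so the geostrophic wind blows 90° to the left of the pressure-gradient force (low pressure on the right).
Rotating 000° by 90° counterclockwise gives 270° — the wind blows toward the west.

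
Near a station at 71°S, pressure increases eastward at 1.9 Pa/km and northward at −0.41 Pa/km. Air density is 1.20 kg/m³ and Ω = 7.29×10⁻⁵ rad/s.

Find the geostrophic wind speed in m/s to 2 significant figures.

12 m/s

Coriolis parameter at 71°S:
f = 2Ω sin φ = 2 × 7.29×10⁻⁵ × sin 71° = 1.38×10⁻⁴ s⁻¹
In the Southern Hemisphere f is negative: f = −1.38×10⁻⁴ s⁻¹.
Component geostrophic relations (x east, y north):
u_g = −(1/(fρ)) ∂P/∂y,  v_g = (1/(fρ)) ∂P/∂x
u_g = −(−0.41×10⁻³)/(−1.38×10⁻⁴ × 1.20) = −2.48 m/s;  v_g = (1.9×10⁻³)/(−1.38×10⁻⁴ × 1.20) = −11.5 m/s
|V_g| = √(u_g² + v_g²) = 11.7 m/s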